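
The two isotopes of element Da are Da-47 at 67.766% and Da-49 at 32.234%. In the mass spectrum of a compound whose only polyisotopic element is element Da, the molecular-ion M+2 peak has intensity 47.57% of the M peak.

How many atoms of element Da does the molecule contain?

With n Da atoms, P(M+2)/P(M) = C(n,1)·p^(n−1)q / p^n = n·q/p = n · 0.32234/0.67766.
n = 0.4757 × 0.67766/0.32234 = 1.00 ≈ 1

1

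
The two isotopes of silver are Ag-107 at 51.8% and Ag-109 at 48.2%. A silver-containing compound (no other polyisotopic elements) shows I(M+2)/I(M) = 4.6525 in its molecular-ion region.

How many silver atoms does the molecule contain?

5

With n Ag atoms, P(M+2)/P(M) = C(n,1)·p^(n−1)q / p^n = n·q/p = n · 0.482/0.518.
n = 4.6525 × 0.518/0.482 = 5.00 ≈ 5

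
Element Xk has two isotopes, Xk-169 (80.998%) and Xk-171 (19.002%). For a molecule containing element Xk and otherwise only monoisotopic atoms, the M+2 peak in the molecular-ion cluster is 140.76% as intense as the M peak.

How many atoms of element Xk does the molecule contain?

6

With n Xk atoms, P(M+2)/P(M) = C(n,1)·p^(n−1)q / p^n = n·q/p = n · 0.19002/0.80998.
n = 1.4076 × 0.80998/0.19002 = 6.00 ≈ 6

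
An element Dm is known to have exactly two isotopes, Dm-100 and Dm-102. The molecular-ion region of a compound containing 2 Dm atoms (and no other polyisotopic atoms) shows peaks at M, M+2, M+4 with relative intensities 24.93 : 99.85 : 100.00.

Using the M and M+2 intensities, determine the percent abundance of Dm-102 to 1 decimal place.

66.7%

Let p = fractional abundance of Dm-100. I(M+2)/I(M) = [C(2,1)·p^1·(1−p)] / p^2 = 2·(1−p)/p = 99.85/24.93 = 4.0052
(1−p)/p = 4.0052/2 = 2.0026  ⇒  p = 1/(1 + 2.0026) = 0.3330
Dm-100: 33.3%, Dm-102: 66.7%.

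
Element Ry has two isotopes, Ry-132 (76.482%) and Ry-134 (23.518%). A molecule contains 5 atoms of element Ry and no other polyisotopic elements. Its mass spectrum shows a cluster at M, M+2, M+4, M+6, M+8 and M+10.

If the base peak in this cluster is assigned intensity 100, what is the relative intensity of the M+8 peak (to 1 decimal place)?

2.9

Binomial terms of (0.76482 + 0.23518)^5: M 0.2617, M+2 0.4024, M+4 0.2474, M+6 0.0761, M+8 0.0117, M+10 0.0007 → M+2 is the base peak.
P(M+2) = C(5,1) × 0.76482^4 × 0.23518^1 = 5 × 0.34216607 × 0.23518 = 0.402353 (base)
P(M+8) = C(5,4) × 0.76482^1 × 0.23518^4 = 5 × 0.76482 × 0.00305916 = 0.011699
Relative intensity = 0.011699 / 0.402353 × 100 = 2.9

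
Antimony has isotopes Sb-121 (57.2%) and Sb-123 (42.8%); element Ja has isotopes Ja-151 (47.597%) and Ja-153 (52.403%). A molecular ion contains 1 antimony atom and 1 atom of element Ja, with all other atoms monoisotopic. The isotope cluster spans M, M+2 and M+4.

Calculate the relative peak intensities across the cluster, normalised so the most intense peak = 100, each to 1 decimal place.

54.1 : 100.0 : 44.5

Antimony pattern (n=1): 0.5720 : 0.4280
Element Ja pattern (n=1): 0.47597 : 0.52403
Convolve the two distributions (both contribute in 2-u steps):
  M: 0.5720×0.47597 = 0.272255
  M+2: 0.5720×0.52403 + 0.4280×0.47597 = 0.503460
  M+4: 0.4280×0.52403 = 0.224285
Scale to base peak (0.503460) = 100: 54.1 : 100.0 : 44.5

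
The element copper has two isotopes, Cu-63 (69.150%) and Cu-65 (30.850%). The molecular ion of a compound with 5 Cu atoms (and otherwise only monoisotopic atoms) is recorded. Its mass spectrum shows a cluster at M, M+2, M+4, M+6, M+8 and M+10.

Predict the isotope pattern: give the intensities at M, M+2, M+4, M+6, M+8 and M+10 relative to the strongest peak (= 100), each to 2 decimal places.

Expanding (0.69150 + 0.30850)^5:
P(M) = 0.69150^5 = 0.158111
P(M+2) = 5 × 0.69150^4 × 0.30850^1 = 0.352691
P(M+4) = 10 × 0.69150^3 × 0.30850^2 = 0.314693
P(M+6) = 10 × 0.69150^2 × 0.30850^3 = 0.140394
P(M+8) = 5 × 0.69150^1 × 0.30850^4 = 0.031317
P(M+10) = 0.30850^5 = 0.002794
The M+2 peak is largest (0.352691); scaling to 100 gives 44.83 : 100.00 : 89.23 : 39.81 : 8.88 : 0.79.

44.83 : 100.00 : 89.23 : 39.81 : 8.88 : 0.79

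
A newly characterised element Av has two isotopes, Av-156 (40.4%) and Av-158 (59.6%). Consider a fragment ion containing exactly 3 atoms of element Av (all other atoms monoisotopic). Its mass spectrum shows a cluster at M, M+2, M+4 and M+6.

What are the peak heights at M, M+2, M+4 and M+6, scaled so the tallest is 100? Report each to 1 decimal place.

15.3 : 67.8 : 100.0 : 49.2

The 3 Av atoms are independent, so intensities follow the terms of (0.404 + 0.596)^3.
P(M) = 0.404^3 = 0.065939
P(M+2) = 3 × 0.404^2 × 0.596^1 = 0.291830
P(M+4) = 3 × 0.404^1 × 0.596^2 = 0.430522
P(M+6) = 0.596^3 = 0.211709
The M+4 peak is largest (0.430522); scaling to 100 gives 15.3 : 67.8 : 100.0 : 49.2.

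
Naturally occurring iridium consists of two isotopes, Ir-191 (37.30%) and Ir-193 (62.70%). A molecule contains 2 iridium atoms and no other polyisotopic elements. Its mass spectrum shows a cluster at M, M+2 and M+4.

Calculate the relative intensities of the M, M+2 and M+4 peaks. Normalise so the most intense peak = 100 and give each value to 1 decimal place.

Each Ir atom is independently Ir-191 (p = 0.3730) or Ir-193 (q = 0.6270); the cluster is the binomial expansion (p + q)^2.
P(M) = 0.3730^2 = 0.139129
P(M+2) = 2 × 0.3730^1 × 0.6270^1 = 0.467742
P(M+4) = 0.6270^2 = 0.393129
The M+2 peak is largest (0.467742); scaling to 100 gives 29.7 : 100.0 : 84.0.

29.7 : 100.0 : 84.0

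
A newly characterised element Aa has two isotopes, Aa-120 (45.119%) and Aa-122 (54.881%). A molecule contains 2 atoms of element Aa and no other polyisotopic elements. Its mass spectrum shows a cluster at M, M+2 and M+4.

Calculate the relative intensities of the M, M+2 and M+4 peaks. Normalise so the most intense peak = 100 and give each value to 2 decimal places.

41.11 : 100.00 : 60.82

Each Aa atom is independently Aa-120 (p = 0.45119) or Aa-122 (q = 0.54881); the cluster is the binomial expansion (p + q)^2.
P(M) = 0.45119^2 = 0.203572
P(M+2) = 2 × 0.45119^1 × 0.54881^1 = 0.495235
P(M+4) = 0.54881^2 = 0.301192
The M+2 peak is largest (0.495235); scaling to 100 gives 41.11 : 100.00 : 60.82.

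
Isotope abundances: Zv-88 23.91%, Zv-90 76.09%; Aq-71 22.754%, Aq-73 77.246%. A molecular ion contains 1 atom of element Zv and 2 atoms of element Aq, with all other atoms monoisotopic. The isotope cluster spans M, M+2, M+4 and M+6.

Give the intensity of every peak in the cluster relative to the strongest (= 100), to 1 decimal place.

Element Zv pattern (n=1): 0.2391 : 0.7609
Element Aq pattern (n=2): 0.05177445 : 0.3515311 : 0.59669445
Convolve the two distributions (both contribute in 2-u steps):
  M: 0.2391×0.05177445 = 0.012379
  M+2: 0.2391×0.3515311 + 0.7609×0.05177445 = 0.123446
  M+4: 0.2391×0.59669445 + 0.7609×0.3515311 = 0.410150
  M+6: 0.7609×0.59669445 = 0.454025
Scale to base peak (0.454025) = 100: 2.7 : 27.2 : 90.3 : 100.0

2.7 : 27.2 : 90.3 : 100.0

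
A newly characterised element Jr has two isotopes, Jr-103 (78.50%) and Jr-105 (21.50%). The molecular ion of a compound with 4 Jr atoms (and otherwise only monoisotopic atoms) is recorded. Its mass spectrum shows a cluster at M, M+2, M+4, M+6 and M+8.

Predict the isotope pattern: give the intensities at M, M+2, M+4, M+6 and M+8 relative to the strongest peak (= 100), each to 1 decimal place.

91.3 : 100.0 : 41.1 : 7.5 : 0.5

The 4 Jr atoms are independent, so intensities follow the terms of (0.7850 + 0.2150)^4.
P(M) = 0.7850^4 = 0.379733
P(M+2) = 4 × 0.7850^3 × 0.2150^1 = 0.416013
P(M+4) = 6 × 0.7850^2 × 0.2150^2 = 0.170910
P(M+6) = 4 × 0.7850^1 × 0.2150^3 = 0.031206
P(M+8) = 0.2150^4 = 0.002137
The M+2 peak is largest (0.416013); scaling to 100 gives 91.3 : 100.0 : 41.1 : 7.5 : 0.5.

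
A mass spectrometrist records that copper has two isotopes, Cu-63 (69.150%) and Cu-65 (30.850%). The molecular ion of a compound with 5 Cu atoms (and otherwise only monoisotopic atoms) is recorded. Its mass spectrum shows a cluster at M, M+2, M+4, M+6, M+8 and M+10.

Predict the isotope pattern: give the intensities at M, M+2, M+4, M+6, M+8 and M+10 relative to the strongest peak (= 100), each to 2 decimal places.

44.83 : 100.00 : 89.23 : 39.81 : 8.88 : 0.79

Expanding (0.69150 + 0.30850)^5:
P(M) = 0.69150^5 = 0.158111
P(M+2) = 5 × 0.69150^4 × 0.30850^1 = 0.352691
P(M+4) = 10 × 0.69150^3 × 0.30850^2 = 0.314693
P(M+6) = 10 × 0.69150^2 × 0.30850^3 = 0.140394
P(M+8) = 5 × 0.69150^1 × 0.30850^4 = 0.031317
P(M+10) = 0.30850^5 = 0.002794
The M+2 peak is largest (0.352691); scaling to 100 gives 44.83 : 100.00 : 89.23 : 39.81 : 8.88 : 0.79.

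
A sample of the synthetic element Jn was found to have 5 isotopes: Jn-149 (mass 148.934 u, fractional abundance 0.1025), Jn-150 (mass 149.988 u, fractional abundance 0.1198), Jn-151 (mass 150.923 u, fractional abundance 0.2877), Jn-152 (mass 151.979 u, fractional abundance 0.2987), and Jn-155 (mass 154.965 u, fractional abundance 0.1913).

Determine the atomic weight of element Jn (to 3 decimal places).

151.696 u

The abundance-weighted mean is 0.1025 × 148.934 + 0.1198 × 149.988 + 0.2877 × 150.923 + 0.2987 × 151.979 + 0.1913 × 154.965
= 15.2657 + 17.9686 + 43.4205 + 45.3961 + 29.6448 = 151.6957 u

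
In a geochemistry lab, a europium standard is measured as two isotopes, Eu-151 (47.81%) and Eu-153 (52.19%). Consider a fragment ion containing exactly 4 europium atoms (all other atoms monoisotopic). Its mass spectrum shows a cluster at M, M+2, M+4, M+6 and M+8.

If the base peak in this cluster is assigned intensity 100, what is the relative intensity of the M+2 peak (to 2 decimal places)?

61.07

Binomial terms of (0.4781 + 0.5219)^4: M 0.0522, M+2 0.2281, M+4 0.3736, M+6 0.2719, M+8 0.0742 → M+4 is the base peak.
P(M+4) = C(4,2) × 0.4781^2 × 0.5219^2 = 6 × 0.22857961 × 0.27237961 = 0.373563 (base)
P(M+2) = C(4,1) × 0.4781^3 × 0.5219^1 = 4 × 0.10928391 × 0.5219 = 0.228141
Relative intensity = 0.228141 / 0.373563 × 100 = 61.07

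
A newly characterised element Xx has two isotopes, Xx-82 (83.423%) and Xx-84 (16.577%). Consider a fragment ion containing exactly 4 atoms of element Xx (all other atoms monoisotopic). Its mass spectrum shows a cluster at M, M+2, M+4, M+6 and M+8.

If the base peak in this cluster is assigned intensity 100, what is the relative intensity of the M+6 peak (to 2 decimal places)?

3.14

(0.83423 + 0.16577)^4 gives M 0.4843, M+2 0.3850, M+4 0.1147, M+6 0.0152, M+8 0.0008; the largest is M.
P(M) = C(4,0) × 0.83423^4 × 0.16577^0 = 1 × 0.48433206 × 1.0000 = 0.484332 (base)
P(M+6) = C(4,3) × 0.83423^1 × 0.16577^3 = 4 × 0.83423 × 0.00455531 = 0.015201
Relative intensity = 0.015201 / 0.484332 × 100 = 3.14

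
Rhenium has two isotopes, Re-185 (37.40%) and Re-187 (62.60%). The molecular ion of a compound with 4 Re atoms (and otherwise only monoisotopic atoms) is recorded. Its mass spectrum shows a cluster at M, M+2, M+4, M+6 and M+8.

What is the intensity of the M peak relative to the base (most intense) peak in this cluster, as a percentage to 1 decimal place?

Binomial terms of (0.3740 + 0.6260)^4: M 0.0196, M+2 0.1310, M+4 0.3289, M+6 0.3670, M+8 0.1536 → M+6 is the base peak.
P(M+6) = C(4,3) × 0.3740^1 × 0.6260^3 = 4 × 0.3740 × 0.24531438 = 0.366990 (base)
P(M) = C(4,0) × 0.3740^4 × 0.6260^0 = 1 × 0.0195653 × 1.0000 = 0.019565
Relative intensity = 0.019565 / 0.366990 × 100 = 5.3

5.3%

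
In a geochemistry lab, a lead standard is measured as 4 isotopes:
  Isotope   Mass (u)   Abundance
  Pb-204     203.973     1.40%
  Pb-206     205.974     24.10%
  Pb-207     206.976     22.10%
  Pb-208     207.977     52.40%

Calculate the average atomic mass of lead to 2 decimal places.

Ar = Σ fᵢ·mᵢ = 0.0140 × 203.973 + 0.2410 × 205.974 + 0.2210 × 206.976 + 0.5240 × 207.977
= 2.8556 + 49.6397 + 45.7417 + 108.9799 = 207.2169 u

207.22 u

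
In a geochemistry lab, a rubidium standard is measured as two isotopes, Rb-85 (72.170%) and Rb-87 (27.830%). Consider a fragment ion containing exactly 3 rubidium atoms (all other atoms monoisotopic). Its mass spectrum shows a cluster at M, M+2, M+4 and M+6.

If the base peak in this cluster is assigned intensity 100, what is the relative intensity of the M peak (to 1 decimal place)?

86.4

Term probabilities: M 0.3759, M+2 0.4349, M+4 0.1677, M+6 0.0216. Base peak = M+2.
P(M+2) = C(3,1) × 0.72170^2 × 0.27830^1 = 3 × 0.52085089 × 0.2783 = 0.434858 (base)
P(M) = C(3,0) × 0.72170^3 × 0.27830^0 = 1 × 0.37589809 × 1.0000 = 0.375898
Relative intensity = 0.375898 / 0.434858 × 100 = 86.4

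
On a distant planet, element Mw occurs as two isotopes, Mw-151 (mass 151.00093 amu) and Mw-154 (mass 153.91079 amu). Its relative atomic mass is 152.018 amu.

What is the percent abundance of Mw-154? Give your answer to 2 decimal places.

With x = fraction of Mw-151 (so Mw-154 is 1 − x):
151.00093·x + 153.91079·(1 − x) = 152.018
(151.00093 − 153.91079)·x = 152.018 − 153.91079
x = -1.89279 / -2.90986 = 0.65047 → 65.05% Mw-151, 34.95% Mw-154.

34.95%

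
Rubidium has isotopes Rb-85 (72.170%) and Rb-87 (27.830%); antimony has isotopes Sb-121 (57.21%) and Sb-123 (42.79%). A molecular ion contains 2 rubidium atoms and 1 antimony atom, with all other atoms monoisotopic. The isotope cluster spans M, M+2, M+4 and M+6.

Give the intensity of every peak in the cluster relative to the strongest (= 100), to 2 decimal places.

Rubidium pattern (n=2): 0.52085089 : 0.40169822 : 0.07745089
Antimony pattern (n=1): 0.5721 : 0.4279
Convolve the two distributions (both contribute in 2-u steps):
  M: 0.52085089×0.5721 = 0.297979
  M+2: 0.52085089×0.4279 + 0.40169822×0.5721 = 0.452684
  M+4: 0.40169822×0.4279 + 0.07745089×0.5721 = 0.216196
  M+6: 0.07745089×0.4279 = 0.033141
Scale to base peak (0.452684) = 100: 65.82 : 100.00 : 47.76 : 7.32

65.82 : 100.00 : 47.76 : 7.32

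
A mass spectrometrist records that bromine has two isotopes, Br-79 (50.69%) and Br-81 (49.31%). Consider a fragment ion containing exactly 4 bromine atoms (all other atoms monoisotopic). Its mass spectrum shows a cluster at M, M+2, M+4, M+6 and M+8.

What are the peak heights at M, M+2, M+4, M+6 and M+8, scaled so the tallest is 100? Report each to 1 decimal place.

17.6 : 68.5 : 100.0 : 64.9 : 15.8

Expanding (0.5069 + 0.4931)^4:
P(M) = 0.5069^4 = 0.066022
P(M+2) = 4 × 0.5069^3 × 0.4931^1 = 0.256899
P(M+4) = 6 × 0.5069^2 × 0.4931^2 = 0.374857
P(M+6) = 4 × 0.5069^1 × 0.4931^3 = 0.243101
P(M+8) = 0.4931^4 = 0.059121
The M+4 peak is largest (0.374857); scaling to 100 gives 17.6 : 68.5 : 100.0 : 64.9 : 15.8.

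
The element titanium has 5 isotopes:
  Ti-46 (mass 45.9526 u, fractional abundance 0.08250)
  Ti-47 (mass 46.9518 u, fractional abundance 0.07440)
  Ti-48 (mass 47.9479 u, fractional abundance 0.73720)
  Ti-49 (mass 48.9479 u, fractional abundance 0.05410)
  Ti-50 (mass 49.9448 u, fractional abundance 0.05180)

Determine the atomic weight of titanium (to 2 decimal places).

The abundance-weighted mean is 0.08250 × 45.9526 + 0.07440 × 46.9518 + 0.73720 × 47.9479 + 0.05410 × 48.9479 + 0.05180 × 49.9448
= 3.79109 + 3.49321 + 35.34719 + 2.64808 + 2.58714 = 47.86671 u

47.87 u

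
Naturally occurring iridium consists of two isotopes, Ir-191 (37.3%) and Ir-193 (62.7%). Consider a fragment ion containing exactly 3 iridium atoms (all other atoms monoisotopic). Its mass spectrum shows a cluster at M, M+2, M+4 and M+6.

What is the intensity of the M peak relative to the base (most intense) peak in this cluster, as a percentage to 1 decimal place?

(0.373 + 0.627)^3 gives M 0.0519, M+2 0.2617, M+4 0.4399, M+6 0.2465; the largest is M+4.
P(M+4) = C(3,2) × 0.373^1 × 0.627^2 = 3 × 0.3730 × 0.393129 = 0.439911 (base)
P(M) = C(3,0) × 0.373^3 × 0.627^0 = 1 × 0.05189512 × 1.0000 = 0.051895
Relative intensity = 0.051895 / 0.439911 × 100 = 11.8

11.8%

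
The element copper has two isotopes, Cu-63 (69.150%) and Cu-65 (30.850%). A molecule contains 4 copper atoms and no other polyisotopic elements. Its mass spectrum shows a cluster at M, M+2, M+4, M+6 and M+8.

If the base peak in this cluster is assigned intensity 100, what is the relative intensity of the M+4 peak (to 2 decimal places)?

66.92

Binomial terms of (0.69150 + 0.30850)^4: M 0.2286, M+2 0.4080, M+4 0.2731, M+6 0.0812, M+8 0.0091 → M+2 is the base peak.
P(M+2) = C(4,1) × 0.69150^3 × 0.30850^1 = 4 × 0.33065611 × 0.3085 = 0.408030 (base)
P(M+4) = C(4,2) × 0.69150^2 × 0.30850^2 = 6 × 0.47817225 × 0.09517225 = 0.273052
Relative intensity = 0.273052 / 0.408030 × 100 = 66.92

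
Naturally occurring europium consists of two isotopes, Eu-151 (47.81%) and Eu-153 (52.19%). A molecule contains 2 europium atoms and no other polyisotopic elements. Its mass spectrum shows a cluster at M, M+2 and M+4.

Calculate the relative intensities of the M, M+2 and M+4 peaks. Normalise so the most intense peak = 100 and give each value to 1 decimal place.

Expanding (0.4781 + 0.5219)^2:
P(M) = 0.4781^2 = 0.228580
P(M+2) = 2 × 0.4781^1 × 0.5219^1 = 0.499041
P(M+4) = 0.5219^2 = 0.272380
The M+2 peak is largest (0.499041); scaling to 100 gives 45.8 : 100.0 : 54.6.

45.8 : 100.0 : 54.6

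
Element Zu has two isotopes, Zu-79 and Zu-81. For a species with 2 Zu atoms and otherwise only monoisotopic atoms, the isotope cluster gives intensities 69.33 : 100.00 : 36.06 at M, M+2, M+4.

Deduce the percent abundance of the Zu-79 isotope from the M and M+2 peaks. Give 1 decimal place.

58.1%

If p is the fraction of Zu that is Zu-79, then I(M+2)/I(M) = [C(2,1)·p^1·(1−p)] / p^2 = 2·(1−p)/p = 100.00/69.33 = 1.4424
(1−p)/p = 1.4424/2 = 0.7212  ⇒  p = 1/(1 + 0.7212) = 0.5810
Zu-79: 58.1%, Zu-81: 41.9%.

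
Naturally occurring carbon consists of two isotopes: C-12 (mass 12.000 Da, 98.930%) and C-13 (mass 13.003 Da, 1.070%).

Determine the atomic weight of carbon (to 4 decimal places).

12.0107 Da

Weight each isotope mass by its fractional abundance: 0.98930 × 12.000 + 0.01070 × 13.003
= 11.87160 + 0.13913 = 12.01073 Da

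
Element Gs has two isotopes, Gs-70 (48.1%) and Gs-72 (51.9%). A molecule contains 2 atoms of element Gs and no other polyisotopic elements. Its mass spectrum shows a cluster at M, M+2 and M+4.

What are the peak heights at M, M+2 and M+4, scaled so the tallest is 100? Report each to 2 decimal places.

46.34 : 100.00 : 53.95

Expanding (0.481 + 0.519)^2:
P(M) = 0.481^2 = 0.231361
P(M+2) = 2 × 0.481^1 × 0.519^1 = 0.499278
P(M+4) = 0.519^2 = 0.269361
The M+2 peak is largest (0.499278); scaling to 100 gives 46.34 : 100.00 : 53.95.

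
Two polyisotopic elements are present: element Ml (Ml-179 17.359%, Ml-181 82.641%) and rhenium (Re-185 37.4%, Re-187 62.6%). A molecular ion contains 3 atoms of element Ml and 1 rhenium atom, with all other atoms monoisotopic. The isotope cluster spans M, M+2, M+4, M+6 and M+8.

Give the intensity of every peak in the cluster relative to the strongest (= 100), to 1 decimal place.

0.5 : 7.2 : 41.5 : 100.0 : 81.5

Element Ml pattern (n=3): 0.00523087 : 0.07470785 : 0.35566169 : 0.56439959
Rhenium pattern (n=1): 0.3740 : 0.6260
Convolve the two distributions (both contribute in 2-u steps):
  M: 0.00523087×0.3740 = 0.001956
  M+2: 0.00523087×0.6260 + 0.07470785×0.3740 = 0.031215
  M+4: 0.07470785×0.6260 + 0.35566169×0.3740 = 0.179785
  M+6: 0.35566169×0.6260 + 0.56439959×0.3740 = 0.433730
  M+8: 0.56439959×0.6260 = 0.353314
Scale to base peak (0.433730) = 100: 0.5 : 7.2 : 41.5 : 100.0 : 81.5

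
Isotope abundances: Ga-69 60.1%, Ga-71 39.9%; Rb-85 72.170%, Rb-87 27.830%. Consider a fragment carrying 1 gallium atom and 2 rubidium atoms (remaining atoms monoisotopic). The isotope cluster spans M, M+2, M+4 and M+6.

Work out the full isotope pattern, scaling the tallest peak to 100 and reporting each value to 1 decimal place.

Gallium pattern (n=1): 0.6010 : 0.3990
Rubidium pattern (n=2): 0.52085089 : 0.40169822 : 0.07745089
Convolve the two distributions (both contribute in 2-u steps):
  M: 0.6010×0.52085089 = 0.313031
  M+2: 0.6010×0.40169822 + 0.3990×0.52085089 = 0.449240
  M+4: 0.6010×0.07745089 + 0.3990×0.40169822 = 0.206826
  M+6: 0.3990×0.07745089 = 0.030903
Scale to base peak (0.449240) = 100: 69.7 : 100.0 : 46.0 : 6.9

69.7 : 100.0 : 46.0 : 6.9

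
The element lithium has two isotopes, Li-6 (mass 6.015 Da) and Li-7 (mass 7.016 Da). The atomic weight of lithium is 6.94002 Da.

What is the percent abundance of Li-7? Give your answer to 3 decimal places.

92.410%

Let x be the fractional abundance of Li-6; then Li-7 has abundance 1 − x.
6.015·x + 7.016·(1 − x) = 6.94002
(6.015 − 7.016)·x = 6.94002 − 7.016
x = -0.07598 / -1.001 = 0.07590 → 7.590% Li-6, 92.410% Li-7.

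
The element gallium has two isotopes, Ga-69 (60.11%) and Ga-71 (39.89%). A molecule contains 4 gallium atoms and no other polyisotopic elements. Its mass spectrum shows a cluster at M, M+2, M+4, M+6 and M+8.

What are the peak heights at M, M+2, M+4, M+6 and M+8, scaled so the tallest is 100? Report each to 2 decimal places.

Each Ga atom is independently Ga-69 (p = 0.6011) or Ga-71 (q = 0.3989); the cluster is the binomial expansion (p + q)^4.
P(M) = 0.6011^4 = 0.130553
P(M+2) = 4 × 0.6011^3 × 0.3989^1 = 0.346549
P(M+4) = 6 × 0.6011^2 × 0.3989^2 = 0.344963
P(M+6) = 4 × 0.6011^1 × 0.3989^3 = 0.152616
P(M+8) = 0.3989^4 = 0.025320
The M+2 peak is largest (0.346549); scaling to 100 gives 37.67 : 100.00 : 99.54 : 44.04 : 7.31.

37.67 : 100.00 : 99.54 : 44.04 : 7.31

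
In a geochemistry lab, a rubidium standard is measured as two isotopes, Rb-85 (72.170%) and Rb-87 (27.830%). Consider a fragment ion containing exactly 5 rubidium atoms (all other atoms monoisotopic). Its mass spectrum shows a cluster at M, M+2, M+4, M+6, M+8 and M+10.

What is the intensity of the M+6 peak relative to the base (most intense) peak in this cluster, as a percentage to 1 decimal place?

29.7%

(0.72170 + 0.27830)^5 gives M 0.1958, M+2 0.3775, M+4 0.2911, M+6 0.1123, M+8 0.0216, M+10 0.0017; the largest is M+2.
P(M+2) = C(5,1) × 0.72170^4 × 0.27830^1 = 5 × 0.27128565 × 0.2783 = 0.377494 (base)
P(M+6) = C(5,3) × 0.72170^2 × 0.27830^3 = 10 × 0.52085089 × 0.02155458 = 0.112267
Relative intensity = 0.112267 / 0.377494 × 100 = 29.7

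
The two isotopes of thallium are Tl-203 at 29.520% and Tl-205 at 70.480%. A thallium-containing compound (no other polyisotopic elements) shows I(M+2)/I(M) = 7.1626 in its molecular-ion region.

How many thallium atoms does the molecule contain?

3

The M+2/M ratio from n Tl atoms is n · q/p = n · 0.70480/0.29520.
n = 7.1626 × 0.29520/0.70480 = 3.00 ≈ 3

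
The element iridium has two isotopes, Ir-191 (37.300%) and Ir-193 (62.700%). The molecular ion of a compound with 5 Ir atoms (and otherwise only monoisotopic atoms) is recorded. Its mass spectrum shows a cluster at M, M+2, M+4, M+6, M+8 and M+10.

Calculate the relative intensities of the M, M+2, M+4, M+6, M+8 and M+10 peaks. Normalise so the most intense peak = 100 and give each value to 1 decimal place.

The 5 Ir atoms are independent, so intensities follow the terms of (0.37300 + 0.62700)^5.
P(M) = 0.37300^5 = 0.007220
P(M+2) = 5 × 0.37300^4 × 0.62700^1 = 0.060684
P(M+4) = 10 × 0.37300^3 × 0.62700^2 = 0.204015
P(M+6) = 10 × 0.37300^2 × 0.62700^3 = 0.342942
P(M+8) = 5 × 0.37300^1 × 0.62700^4 = 0.288237
P(M+10) = 0.62700^5 = 0.096903
The M+6 peak is largest (0.342942); scaling to 100 gives 2.1 : 17.7 : 59.5 : 100.0 : 84.0 : 28.3.

2.1 : 17.7 : 59.5 : 100.0 : 84.0 : 28.3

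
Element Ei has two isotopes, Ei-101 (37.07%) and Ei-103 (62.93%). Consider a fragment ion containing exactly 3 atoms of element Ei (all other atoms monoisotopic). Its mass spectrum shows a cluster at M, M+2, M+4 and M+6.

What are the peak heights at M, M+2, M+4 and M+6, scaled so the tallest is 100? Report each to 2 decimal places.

Each Ei atom is independently Ei-101 (p = 0.3707) or Ei-103 (q = 0.6293); the cluster is the binomial expansion (p + q)^3.
P(M) = 0.3707^3 = 0.050941
P(M+2) = 3 × 0.3707^2 × 0.6293^1 = 0.259432
P(M+4) = 3 × 0.3707^1 × 0.6293^2 = 0.440412
P(M+6) = 0.6293^3 = 0.249214
The M+4 peak is largest (0.440412); scaling to 100 gives 11.57 : 58.91 : 100.00 : 56.59.

11.57 : 58.91 : 100.00 : 56.59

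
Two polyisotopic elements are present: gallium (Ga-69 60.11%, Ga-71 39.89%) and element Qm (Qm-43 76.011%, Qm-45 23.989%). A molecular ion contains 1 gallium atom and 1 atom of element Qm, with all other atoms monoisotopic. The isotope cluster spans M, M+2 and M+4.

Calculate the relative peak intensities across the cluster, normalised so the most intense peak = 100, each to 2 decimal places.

100.00 : 97.92 : 20.94

Gallium pattern (n=1): 0.6011 : 0.3989
Element Qm pattern (n=1): 0.76011 : 0.23989
Convolve the two distributions (both contribute in 2-u steps):
  M: 0.6011×0.76011 = 0.456902
  M+2: 0.6011×0.23989 + 0.3989×0.76011 = 0.447406
  M+4: 0.3989×0.23989 = 0.095692
Scale to base peak (0.456902) = 100: 100.00 : 97.92 : 20.94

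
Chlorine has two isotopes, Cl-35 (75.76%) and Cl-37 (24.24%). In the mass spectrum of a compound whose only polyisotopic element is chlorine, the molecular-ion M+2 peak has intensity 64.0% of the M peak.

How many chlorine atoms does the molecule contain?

2

With n Cl atoms, P(M+2)/P(M) = C(n,1)·p^(n−1)q / p^n = n·q/p = n · 0.2424/0.7576.
n = 0.640 × 0.7576/0.2424 = 2.00 ≈ 2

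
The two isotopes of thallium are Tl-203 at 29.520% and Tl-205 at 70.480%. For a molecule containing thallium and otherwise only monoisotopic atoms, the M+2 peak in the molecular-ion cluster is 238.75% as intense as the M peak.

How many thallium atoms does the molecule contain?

For n independent Tl atoms, I(M+2)/I(M) = n · (abundance Tl-205) / (abundance Tl-203) = n · 0.70480/0.29520.
n = 2.3875 × 0.29520/0.70480 = 1.00 ≈ 1

1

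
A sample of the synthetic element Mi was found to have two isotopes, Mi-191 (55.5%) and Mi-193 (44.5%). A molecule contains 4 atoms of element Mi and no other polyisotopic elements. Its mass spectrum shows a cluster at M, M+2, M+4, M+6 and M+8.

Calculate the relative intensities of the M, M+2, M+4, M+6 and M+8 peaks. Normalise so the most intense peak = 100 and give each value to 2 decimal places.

25.92 : 83.15 : 100.00 : 53.45 : 10.71

Expanding (0.555 + 0.445)^4:
P(M) = 0.555^4 = 0.094879
P(M+2) = 4 × 0.555^3 × 0.445^1 = 0.304298
P(M+4) = 6 × 0.555^2 × 0.445^2 = 0.365980
P(M+6) = 4 × 0.555^1 × 0.445^3 = 0.195629
P(M+8) = 0.445^4 = 0.039214
The M+4 peak is largest (0.365980); scaling to 100 gives 25.92 : 83.15 : 100.00 : 53.45 : 10.71.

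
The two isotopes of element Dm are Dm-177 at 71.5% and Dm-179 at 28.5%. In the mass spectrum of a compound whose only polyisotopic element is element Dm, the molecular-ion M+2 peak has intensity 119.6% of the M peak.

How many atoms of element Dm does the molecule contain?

The M+2/M ratio from n Dm atoms is n · q/p = n · 0.285/0.715.
n = 1.196 × 0.715/0.285 = 3.00 ≈ 3

3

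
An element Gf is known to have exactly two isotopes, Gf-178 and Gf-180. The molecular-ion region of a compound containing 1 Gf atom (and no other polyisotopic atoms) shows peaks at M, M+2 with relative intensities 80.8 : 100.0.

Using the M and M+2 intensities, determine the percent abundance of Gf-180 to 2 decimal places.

55.31%

Let p = fractional abundance of Gf-178. I(M+2)/I(M) = [C(1,1)·p^0·(1−p)] / p^1 = 1·(1−p)/p = 100.0/80.8 = 1.2376
(1−p)/p = 1.2376/1 = 1.2376  ⇒  p = 1/(1 + 1.2376) = 0.4469
Gf-178: 44.69%, Gf-180: 55.31%.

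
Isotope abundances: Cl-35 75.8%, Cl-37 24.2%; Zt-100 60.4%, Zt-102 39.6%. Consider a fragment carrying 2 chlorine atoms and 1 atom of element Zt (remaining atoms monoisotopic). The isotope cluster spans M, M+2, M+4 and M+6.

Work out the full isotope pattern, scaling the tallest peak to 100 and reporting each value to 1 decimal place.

77.3 : 100.0 : 40.2 : 5.2

Chlorine pattern (n=2): 0.574564 : 0.366872 : 0.058564
Element Zt pattern (n=1): 0.6040 : 0.3960
Convolve the two distributions (both contribute in 2-u steps):
  M: 0.574564×0.6040 = 0.347037
  M+2: 0.574564×0.3960 + 0.366872×0.6040 = 0.449118
  M+4: 0.366872×0.3960 + 0.058564×0.6040 = 0.180654
  M+6: 0.058564×0.3960 = 0.023191
Scale to base peak (0.449118) = 100: 77.3 : 100.0 : 40.2 : 5.2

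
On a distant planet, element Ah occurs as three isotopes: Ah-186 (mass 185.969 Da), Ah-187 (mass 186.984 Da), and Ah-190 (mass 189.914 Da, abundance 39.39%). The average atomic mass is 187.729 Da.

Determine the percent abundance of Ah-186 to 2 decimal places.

Let x and y be the fractions of Ah-186 and Ah-187. Then x + y = 1 − 0.3939 = 0.6061 and 185.969x + 186.984y = 187.729 − 0.3939×189.914 = 112.9218754.
Substituting: 185.969x + 186.984(0.6061 − x) = 112.9218754
(185.969 − 186.984)x = -0.409127  ⇒  x = 0.40308, y = 0.20302
Ah-186: 40.31%, Ah-187: 20.30%.

40.31%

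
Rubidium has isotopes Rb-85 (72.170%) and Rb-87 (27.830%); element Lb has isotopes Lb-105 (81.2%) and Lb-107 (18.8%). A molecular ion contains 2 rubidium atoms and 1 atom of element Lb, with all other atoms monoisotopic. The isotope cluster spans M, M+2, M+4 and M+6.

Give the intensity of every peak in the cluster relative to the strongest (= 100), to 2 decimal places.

99.72 : 100.00 : 32.64 : 3.43

Rubidium pattern (n=2): 0.52085089 : 0.40169822 : 0.07745089
Element Lb pattern (n=1): 0.8120 : 0.1880
Convolve the two distributions (both contribute in 2-u steps):
  M: 0.52085089×0.8120 = 0.422931
  M+2: 0.52085089×0.1880 + 0.40169822×0.8120 = 0.424099
  M+4: 0.40169822×0.1880 + 0.07745089×0.8120 = 0.138409
  M+6: 0.07745089×0.1880 = 0.014561
Scale to base peak (0.424099) = 100: 99.72 : 100.00 : 32.64 : 3.43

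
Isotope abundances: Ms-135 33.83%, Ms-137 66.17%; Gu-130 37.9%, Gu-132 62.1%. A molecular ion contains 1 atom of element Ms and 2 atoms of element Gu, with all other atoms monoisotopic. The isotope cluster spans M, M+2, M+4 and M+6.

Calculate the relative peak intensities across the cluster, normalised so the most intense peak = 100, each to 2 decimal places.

11.00 : 57.54 : 100.00 : 57.74

Element Ms pattern (n=1): 0.3383 : 0.6617
Element Gu pattern (n=2): 0.143641 : 0.470718 : 0.385641
Convolve the two distributions (both contribute in 2-u steps):
  M: 0.3383×0.143641 = 0.048594
  M+2: 0.3383×0.470718 + 0.6617×0.143641 = 0.254291
  M+4: 0.3383×0.385641 + 0.6617×0.470718 = 0.441936
  M+6: 0.6617×0.385641 = 0.255179
Scale to base peak (0.441936) = 100: 11.00 : 57.54 : 100.00 : 57.74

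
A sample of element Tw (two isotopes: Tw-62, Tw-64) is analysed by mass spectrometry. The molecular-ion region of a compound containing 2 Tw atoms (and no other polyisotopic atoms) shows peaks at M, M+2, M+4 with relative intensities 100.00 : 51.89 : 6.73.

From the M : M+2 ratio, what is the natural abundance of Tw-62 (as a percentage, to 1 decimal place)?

79.4%

Let p = fractional abundance of Tw-62. I(M+2)/I(M) = [C(2,1)·p^1·(1−p)] / p^2 = 2·(1−p)/p = 51.89/100.00 = 0.5189
(1−p)/p = 0.5189/2 = 0.2595  ⇒  p = 1/(1 + 0.2595) = 0.7940
Tw-62: 79.4%, Tw-64: 20.6%.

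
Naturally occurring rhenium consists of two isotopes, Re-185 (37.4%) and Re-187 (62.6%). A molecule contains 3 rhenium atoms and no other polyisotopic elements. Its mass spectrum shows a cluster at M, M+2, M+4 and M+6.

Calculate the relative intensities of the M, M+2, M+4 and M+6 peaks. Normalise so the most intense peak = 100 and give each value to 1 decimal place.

11.9 : 59.7 : 100.0 : 55.8

Each Re atom is independently Re-185 (p = 0.374) or Re-187 (q = 0.626); the cluster is the binomial expansion (p + q)^3.
P(M) = 0.374^3 = 0.052314
P(M+2) = 3 × 0.374^2 × 0.626^1 = 0.262687
P(M+4) = 3 × 0.374^1 × 0.626^2 = 0.439685
P(M+6) = 0.626^3 = 0.245314
The M+4 peak is largest (0.439685); scaling to 100 gives 11.9 : 59.7 : 100.0 : 55.8.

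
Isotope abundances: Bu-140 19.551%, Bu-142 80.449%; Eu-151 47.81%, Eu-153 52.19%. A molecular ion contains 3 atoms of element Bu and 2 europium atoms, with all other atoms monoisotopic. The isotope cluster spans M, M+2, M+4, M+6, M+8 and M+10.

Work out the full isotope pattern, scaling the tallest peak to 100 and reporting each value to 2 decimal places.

0.47 : 6.83 : 37.12 : 91.84 : 100.00 : 39.04

Element Bu pattern (n=3): 0.00747321 : 0.09225286 : 0.37960466 : 0.52066927
Europium pattern (n=2): 0.22857961 : 0.49904078 : 0.27237961
Convolve the two distributions (both contribute in 2-u steps):
  M: 0.00747321×0.22857961 = 0.001708
  M+2: 0.00747321×0.49904078 + 0.09225286×0.22857961 = 0.024817
  M+4: 0.00747321×0.27237961 + 0.09225286×0.49904078 + 0.37960466×0.22857961 = 0.134843
  M+6: 0.09225286×0.27237961 + 0.37960466×0.49904078 + 0.52066927×0.22857961 = 0.333580
  M+8: 0.37960466×0.27237961 + 0.52066927×0.49904078 = 0.363232
  M+10: 0.52066927×0.27237961 = 0.141820
Scale to base peak (0.363232) = 100: 0.47 : 6.83 : 37.12 : 91.84 : 100.00 : 39.04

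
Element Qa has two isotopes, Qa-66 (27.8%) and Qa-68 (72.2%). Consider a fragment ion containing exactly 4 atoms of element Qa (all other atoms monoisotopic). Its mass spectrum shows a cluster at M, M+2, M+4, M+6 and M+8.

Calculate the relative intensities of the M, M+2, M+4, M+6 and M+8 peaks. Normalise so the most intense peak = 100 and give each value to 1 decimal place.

Each Qa atom is independently Qa-66 (p = 0.278) or Qa-68 (q = 0.722); the cluster is the binomial expansion (p + q)^4.
P(M) = 0.278^4 = 0.005973
P(M+2) = 4 × 0.278^3 × 0.722^1 = 0.062049
P(M+4) = 6 × 0.278^2 × 0.722^2 = 0.241721
P(M+6) = 4 × 0.278^1 × 0.722^3 = 0.418520
P(M+8) = 0.722^4 = 0.271737
The M+6 peak is largest (0.418520); scaling to 100 gives 1.4 : 14.8 : 57.8 : 100.0 : 64.9.

1.4 : 14.8 : 57.8 : 100.0 : 64.9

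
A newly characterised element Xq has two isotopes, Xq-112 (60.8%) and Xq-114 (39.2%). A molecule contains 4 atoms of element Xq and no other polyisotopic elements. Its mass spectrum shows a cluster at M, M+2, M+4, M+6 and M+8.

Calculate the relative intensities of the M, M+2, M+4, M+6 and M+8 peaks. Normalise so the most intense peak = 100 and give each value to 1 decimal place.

Each Xq atom is independently Xq-112 (p = 0.608) or Xq-114 (q = 0.392); the cluster is the binomial expansion (p + q)^4.
P(M) = 0.608^4 = 0.136651
P(M+2) = 4 × 0.608^3 × 0.392^1 = 0.352417
P(M+4) = 6 × 0.608^2 × 0.392^2 = 0.340824
P(M+6) = 4 × 0.608^1 × 0.392^3 = 0.146495
P(M+8) = 0.392^4 = 0.023613
The M+2 peak is largest (0.352417); scaling to 100 gives 38.8 : 100.0 : 96.7 : 41.6 : 6.7.

38.8 : 100.0 : 96.7 : 41.6 : 6.7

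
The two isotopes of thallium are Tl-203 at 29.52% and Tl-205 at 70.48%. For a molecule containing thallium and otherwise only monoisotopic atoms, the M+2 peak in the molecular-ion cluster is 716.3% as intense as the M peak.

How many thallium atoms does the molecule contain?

3

With n Tl atoms, P(M+2)/P(M) = C(n,1)·p^(n−1)q / p^n = n·q/p = n · 0.7048/0.2952.
n = 7.163 × 0.2952/0.7048 = 3.00 ≈ 3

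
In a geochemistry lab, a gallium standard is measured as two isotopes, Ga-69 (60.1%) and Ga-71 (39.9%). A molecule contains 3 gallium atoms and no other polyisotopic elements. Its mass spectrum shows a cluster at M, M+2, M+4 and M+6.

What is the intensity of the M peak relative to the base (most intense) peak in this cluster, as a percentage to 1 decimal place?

50.2%

(0.601 + 0.399)^3 gives M 0.2171, M+2 0.4324, M+4 0.2870, M+6 0.0635; the largest is M+2.
P(M+2) = C(3,1) × 0.601^2 × 0.399^1 = 3 × 0.361201 × 0.3990 = 0.432358 (base)
P(M) = C(3,0) × 0.601^3 × 0.399^0 = 1 × 0.2170818 × 1.0000 = 0.217082
Relative intensity = 0.217082 / 0.432358 × 100 = 50.2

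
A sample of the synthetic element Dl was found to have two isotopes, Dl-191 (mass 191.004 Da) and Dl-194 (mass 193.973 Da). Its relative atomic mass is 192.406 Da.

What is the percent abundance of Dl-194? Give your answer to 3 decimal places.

Let x be the fractional abundance of Dl-191; then Dl-194 has abundance 1 − x.
191.004·x + 193.973·(1 − x) = 192.406
(191.004 − 193.973)·x = 192.406 − 193.973
x = -1.567 / -2.969 = 0.52779 → 52.779% Dl-191, 47.221% Dl-194.

47.221%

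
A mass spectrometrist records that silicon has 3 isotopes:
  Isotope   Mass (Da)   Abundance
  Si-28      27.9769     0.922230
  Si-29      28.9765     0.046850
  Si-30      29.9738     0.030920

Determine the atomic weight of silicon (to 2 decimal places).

Weight each isotope mass by its fractional abundance: 0.922230 × 27.9769 + 0.046850 × 28.9765 + 0.030920 × 29.9738
= 25.80114 + 1.35755 + 0.92679 = 28.08548 Da

28.09 Da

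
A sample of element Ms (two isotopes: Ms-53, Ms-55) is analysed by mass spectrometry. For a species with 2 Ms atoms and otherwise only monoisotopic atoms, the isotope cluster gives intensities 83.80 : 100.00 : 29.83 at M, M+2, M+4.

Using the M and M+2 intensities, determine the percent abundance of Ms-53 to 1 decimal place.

If p is the fraction of Ms that is Ms-53, then I(M+2)/I(M) = [C(2,1)·p^1·(1−p)] / p^2 = 2·(1−p)/p = 100.00/83.80 = 1.1933
(1−p)/p = 1.1933/2 = 0.5967  ⇒  p = 1/(1 + 0.5967) = 0.6263
Ms-53: 62.6%, Ms-55: 37.4%.

62.6%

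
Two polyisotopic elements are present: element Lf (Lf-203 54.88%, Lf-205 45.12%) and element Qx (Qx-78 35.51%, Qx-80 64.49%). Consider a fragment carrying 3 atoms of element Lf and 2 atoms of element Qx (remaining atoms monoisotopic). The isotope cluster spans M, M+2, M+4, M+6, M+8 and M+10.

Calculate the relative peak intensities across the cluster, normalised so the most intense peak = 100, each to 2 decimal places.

Element Lf pattern (n=3): 0.16528837 : 0.4076792 : 0.33517648 : 0.09185595
Element Qx pattern (n=2): 0.12609601 : 0.45800798 : 0.41589601
Convolve the two distributions (both contribute in 2-u steps):
  M: 0.16528837×0.12609601 = 0.020842
  M+2: 0.16528837×0.45800798 + 0.4076792×0.12609601 = 0.127110
  M+4: 0.16528837×0.41589601 + 0.4076792×0.45800798 + 0.33517648×0.12609601 = 0.297728
  M+6: 0.4076792×0.41589601 + 0.33517648×0.45800798 + 0.09185595×0.12609601 = 0.334648
  M+8: 0.33517648×0.41589601 + 0.09185595×0.45800798 = 0.181469
  M+10: 0.09185595×0.41589601 = 0.038203
Scale to base peak (0.334648) = 100: 6.23 : 37.98 : 88.97 : 100.00 : 54.23 : 11.42

6.23 : 37.98 : 88.97 : 100.00 : 54.23 : 11.42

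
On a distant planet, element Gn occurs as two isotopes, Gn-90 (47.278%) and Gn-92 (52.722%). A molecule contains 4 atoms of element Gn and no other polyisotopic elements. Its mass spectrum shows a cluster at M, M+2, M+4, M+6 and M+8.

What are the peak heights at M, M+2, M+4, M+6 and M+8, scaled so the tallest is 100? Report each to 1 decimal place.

13.4 : 59.8 : 100.0 : 74.3 : 20.7

The 4 Gn atoms are independent, so intensities follow the terms of (0.47278 + 0.52722)^4.
P(M) = 0.47278^4 = 0.049962
P(M+2) = 4 × 0.47278^3 × 0.52722^1 = 0.222858
P(M+4) = 6 × 0.47278^2 × 0.52722^2 = 0.372781
P(M+6) = 4 × 0.47278^1 × 0.52722^3 = 0.277137
P(M+8) = 0.52722^4 = 0.077262
The M+4 peak is largest (0.372781); scaling to 100 gives 13.4 : 59.8 : 100.0 : 74.3 : 20.7.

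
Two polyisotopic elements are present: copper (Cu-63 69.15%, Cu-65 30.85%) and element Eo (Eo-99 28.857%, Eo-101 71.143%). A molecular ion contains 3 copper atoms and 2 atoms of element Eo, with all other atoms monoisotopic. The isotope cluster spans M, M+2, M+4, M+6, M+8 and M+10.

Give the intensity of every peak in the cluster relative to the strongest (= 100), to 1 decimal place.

Copper pattern (n=3): 0.33065611 : 0.44254842 : 0.19743483 : 0.02936064
Element Eo pattern (n=2): 0.08327264 : 0.41059471 : 0.50613264
Convolve the two distributions (both contribute in 2-u steps):
  M: 0.33065611×0.08327264 = 0.027535
  M+2: 0.33065611×0.41059471 + 0.44254842×0.08327264 = 0.172618
  M+4: 0.33065611×0.50613264 + 0.44254842×0.41059471 + 0.19743483×0.08327264 = 0.365505
  M+6: 0.44254842×0.50613264 + 0.19743483×0.41059471 + 0.02936064×0.08327264 = 0.307499
  M+8: 0.19743483×0.50613264 + 0.02936064×0.41059471 = 0.111984
  M+10: 0.02936064×0.50613264 = 0.014860
Scale to base peak (0.365505) = 100: 7.5 : 47.2 : 100.0 : 84.1 : 30.6 : 4.1

7.5 : 47.2 : 100.0 : 84.1 : 30.6 : 4.1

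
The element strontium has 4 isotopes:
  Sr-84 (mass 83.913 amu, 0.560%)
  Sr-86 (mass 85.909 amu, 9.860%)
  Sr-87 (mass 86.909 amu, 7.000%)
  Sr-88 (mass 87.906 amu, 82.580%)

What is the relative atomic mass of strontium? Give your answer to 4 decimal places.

87.6169 amu

Weight each isotope mass by its fractional abundance: 0.00560 × 83.913 + 0.09860 × 85.909 + 0.07000 × 86.909 + 0.82580 × 87.906
= 0.46991 + 8.47063 + 6.08363 + 72.59277 = 87.61694 amu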